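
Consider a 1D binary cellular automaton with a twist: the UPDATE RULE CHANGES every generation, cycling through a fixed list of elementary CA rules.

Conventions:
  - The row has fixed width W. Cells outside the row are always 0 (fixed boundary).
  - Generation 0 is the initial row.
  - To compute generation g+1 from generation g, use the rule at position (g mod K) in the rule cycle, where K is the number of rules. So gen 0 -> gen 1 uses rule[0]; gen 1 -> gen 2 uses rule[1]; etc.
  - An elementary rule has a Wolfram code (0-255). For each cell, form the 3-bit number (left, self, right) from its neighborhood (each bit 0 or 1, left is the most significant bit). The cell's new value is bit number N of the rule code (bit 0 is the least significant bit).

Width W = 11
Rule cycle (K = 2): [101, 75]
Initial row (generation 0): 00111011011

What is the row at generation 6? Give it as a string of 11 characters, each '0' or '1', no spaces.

Gen 0: 00111011011
Gen 1 (rule 101): 10001101101
Gen 2 (rule 75): 00111101100
Gen 3 (rule 101): 10000110101
Gen 4 (rule 75): 00111110000
Gen 5 (rule 101): 10000010111
Gen 6 (rule 75): 00111100101

Answer: 00111100101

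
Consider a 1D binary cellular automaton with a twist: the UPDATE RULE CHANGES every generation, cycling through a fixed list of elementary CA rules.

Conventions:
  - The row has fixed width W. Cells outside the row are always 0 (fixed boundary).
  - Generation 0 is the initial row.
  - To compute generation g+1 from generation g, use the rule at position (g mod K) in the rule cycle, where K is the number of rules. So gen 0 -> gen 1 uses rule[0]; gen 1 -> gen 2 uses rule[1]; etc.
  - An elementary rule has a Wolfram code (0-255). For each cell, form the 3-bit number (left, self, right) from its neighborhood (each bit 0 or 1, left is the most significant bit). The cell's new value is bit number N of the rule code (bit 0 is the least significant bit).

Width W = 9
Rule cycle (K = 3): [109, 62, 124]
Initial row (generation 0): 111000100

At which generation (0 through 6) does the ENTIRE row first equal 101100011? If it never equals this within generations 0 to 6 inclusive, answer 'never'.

Gen 0: 111000100
Gen 1 (rule 109): 101010101
Gen 2 (rule 62): 111111111
Gen 3 (rule 124): 100000001
Gen 4 (rule 109): 101111101
Gen 5 (rule 62): 111000011
Gen 6 (rule 124): 101100011

Answer: 6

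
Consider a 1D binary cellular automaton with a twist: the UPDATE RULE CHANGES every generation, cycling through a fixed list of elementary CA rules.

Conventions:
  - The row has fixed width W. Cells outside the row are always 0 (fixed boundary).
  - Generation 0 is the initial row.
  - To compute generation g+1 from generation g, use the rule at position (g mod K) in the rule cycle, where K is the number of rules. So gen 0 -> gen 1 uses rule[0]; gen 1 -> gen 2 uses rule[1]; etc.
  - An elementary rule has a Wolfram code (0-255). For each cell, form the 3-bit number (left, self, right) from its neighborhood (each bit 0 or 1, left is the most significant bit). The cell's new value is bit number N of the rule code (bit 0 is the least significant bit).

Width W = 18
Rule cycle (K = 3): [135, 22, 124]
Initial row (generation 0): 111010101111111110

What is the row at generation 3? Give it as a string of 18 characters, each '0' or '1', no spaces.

Answer: 100011101100000011

Derivation:
Gen 0: 111010101111111110
Gen 1 (rule 135): 010010100111111100
Gen 2 (rule 22): 111110111000000010
Gen 3 (rule 124): 100011101100000011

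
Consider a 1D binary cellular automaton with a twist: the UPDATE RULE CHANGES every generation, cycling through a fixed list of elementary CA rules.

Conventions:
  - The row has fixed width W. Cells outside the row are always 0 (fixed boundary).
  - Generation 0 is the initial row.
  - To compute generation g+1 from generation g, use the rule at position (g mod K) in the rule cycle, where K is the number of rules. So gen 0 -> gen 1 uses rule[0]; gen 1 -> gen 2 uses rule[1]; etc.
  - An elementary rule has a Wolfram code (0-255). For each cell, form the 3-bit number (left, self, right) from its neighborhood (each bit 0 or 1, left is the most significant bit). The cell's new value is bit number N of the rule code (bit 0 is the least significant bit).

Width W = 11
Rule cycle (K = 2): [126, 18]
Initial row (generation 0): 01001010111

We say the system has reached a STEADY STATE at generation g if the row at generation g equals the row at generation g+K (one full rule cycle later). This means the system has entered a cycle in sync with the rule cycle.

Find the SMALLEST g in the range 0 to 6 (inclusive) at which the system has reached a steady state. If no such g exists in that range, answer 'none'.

Answer: 2

Derivation:
Gen 0: 01001010111
Gen 1 (rule 126): 11111111101
Gen 2 (rule 18): 00000000000
Gen 3 (rule 126): 00000000000
Gen 4 (rule 18): 00000000000
Gen 5 (rule 126): 00000000000
Gen 6 (rule 18): 00000000000
Gen 7 (rule 126): 00000000000
Gen 8 (rule 18): 00000000000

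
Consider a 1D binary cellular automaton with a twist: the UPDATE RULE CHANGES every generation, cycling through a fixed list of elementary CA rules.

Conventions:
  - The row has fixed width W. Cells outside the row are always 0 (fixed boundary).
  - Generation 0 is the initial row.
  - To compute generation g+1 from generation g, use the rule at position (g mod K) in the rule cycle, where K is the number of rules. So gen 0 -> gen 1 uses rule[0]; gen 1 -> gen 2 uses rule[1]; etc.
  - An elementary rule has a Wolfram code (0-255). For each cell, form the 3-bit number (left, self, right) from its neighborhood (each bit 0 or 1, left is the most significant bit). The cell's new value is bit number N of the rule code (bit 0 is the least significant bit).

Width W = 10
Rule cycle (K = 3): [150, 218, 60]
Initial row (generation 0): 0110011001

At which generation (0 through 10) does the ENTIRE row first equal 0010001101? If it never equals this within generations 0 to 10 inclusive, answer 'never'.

Gen 0: 0110011001
Gen 1 (rule 150): 1001100111
Gen 2 (rule 218): 0111111111
Gen 3 (rule 60): 0100000000
Gen 4 (rule 150): 1110000000
Gen 5 (rule 218): 1111000000
Gen 6 (rule 60): 1000100000
Gen 7 (rule 150): 1101110000
Gen 8 (rule 218): 1101111000
Gen 9 (rule 60): 1011000100
Gen 10 (rule 150): 1000101110

Answer: never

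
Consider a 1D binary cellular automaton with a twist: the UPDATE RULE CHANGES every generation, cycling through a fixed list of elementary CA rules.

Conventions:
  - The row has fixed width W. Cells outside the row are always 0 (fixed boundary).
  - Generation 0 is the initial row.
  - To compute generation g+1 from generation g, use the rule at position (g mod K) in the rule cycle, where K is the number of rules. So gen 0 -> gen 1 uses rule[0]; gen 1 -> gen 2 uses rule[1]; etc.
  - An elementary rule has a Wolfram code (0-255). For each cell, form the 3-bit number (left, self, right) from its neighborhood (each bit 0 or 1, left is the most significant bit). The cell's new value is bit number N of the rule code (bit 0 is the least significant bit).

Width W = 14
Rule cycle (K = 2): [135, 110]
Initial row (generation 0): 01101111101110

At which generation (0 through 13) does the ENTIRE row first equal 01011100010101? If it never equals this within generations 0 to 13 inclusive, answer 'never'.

Answer: never

Derivation:
Gen 0: 01101111101110
Gen 1 (rule 135): 10000111000100
Gen 2 (rule 110): 10001101001100
Gen 3 (rule 135): 10110001010001
Gen 4 (rule 110): 11110011110011
Gen 5 (rule 135): 01100101100100
Gen 6 (rule 110): 11101111101100
Gen 7 (rule 135): 01000111000001
Gen 8 (rule 110): 11001101000011
Gen 9 (rule 135): 00010001011100
Gen 10 (rule 110): 00110011110100
Gen 11 (rule 135): 11000101100101
Gen 12 (rule 110): 11001111101111
Gen 13 (rule 135): 00010111000110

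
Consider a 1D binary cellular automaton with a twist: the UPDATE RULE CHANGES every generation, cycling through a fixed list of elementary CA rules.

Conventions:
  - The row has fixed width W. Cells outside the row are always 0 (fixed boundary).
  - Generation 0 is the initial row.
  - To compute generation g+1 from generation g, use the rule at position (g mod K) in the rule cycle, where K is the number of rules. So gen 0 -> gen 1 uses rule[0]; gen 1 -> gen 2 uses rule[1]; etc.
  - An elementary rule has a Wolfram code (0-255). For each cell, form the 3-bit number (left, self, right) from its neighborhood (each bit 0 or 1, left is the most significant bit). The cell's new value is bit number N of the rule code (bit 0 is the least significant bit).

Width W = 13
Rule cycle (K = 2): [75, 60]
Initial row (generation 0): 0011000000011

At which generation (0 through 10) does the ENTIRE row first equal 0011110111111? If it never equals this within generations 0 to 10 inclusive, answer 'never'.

Answer: 3

Derivation:
Gen 0: 0011000000011
Gen 1 (rule 75): 1111011111111
Gen 2 (rule 60): 1000110000000
Gen 3 (rule 75): 0011110111111
Gen 4 (rule 60): 0010001100000
Gen 5 (rule 75): 1100111101111
Gen 6 (rule 60): 1010100011000
Gen 7 (rule 75): 0000001111011
Gen 8 (rule 60): 0000001000110
Gen 9 (rule 75): 1111110011110
Gen 10 (rule 60): 1000001010001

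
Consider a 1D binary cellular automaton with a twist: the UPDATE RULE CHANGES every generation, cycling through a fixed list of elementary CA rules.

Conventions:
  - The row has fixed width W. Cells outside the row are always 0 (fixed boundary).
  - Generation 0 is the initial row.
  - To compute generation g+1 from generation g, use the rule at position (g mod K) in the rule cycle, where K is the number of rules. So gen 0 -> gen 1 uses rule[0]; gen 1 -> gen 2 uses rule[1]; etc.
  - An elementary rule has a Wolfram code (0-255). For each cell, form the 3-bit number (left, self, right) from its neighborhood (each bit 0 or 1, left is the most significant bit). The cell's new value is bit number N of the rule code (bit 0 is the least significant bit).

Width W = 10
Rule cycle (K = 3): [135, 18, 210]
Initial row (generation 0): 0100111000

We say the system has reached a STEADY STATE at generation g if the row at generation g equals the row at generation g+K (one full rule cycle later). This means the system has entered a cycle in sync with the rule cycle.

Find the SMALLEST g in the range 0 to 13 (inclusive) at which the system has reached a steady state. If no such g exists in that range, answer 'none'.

Gen 0: 0100111000
Gen 1 (rule 135): 1101010011
Gen 2 (rule 18): 0000001100
Gen 3 (rule 210): 0000010110
Gen 4 (rule 135): 1111110000
Gen 5 (rule 18): 0000001000
Gen 6 (rule 210): 0000010100
Gen 7 (rule 135): 1111110101
Gen 8 (rule 18): 0000000000
Gen 9 (rule 210): 0000000000
Gen 10 (rule 135): 1111111111
Gen 11 (rule 18): 0000000000
Gen 12 (rule 210): 0000000000
Gen 13 (rule 135): 1111111111
Gen 14 (rule 18): 0000000000
Gen 15 (rule 210): 0000000000
Gen 16 (rule 135): 1111111111

Answer: 8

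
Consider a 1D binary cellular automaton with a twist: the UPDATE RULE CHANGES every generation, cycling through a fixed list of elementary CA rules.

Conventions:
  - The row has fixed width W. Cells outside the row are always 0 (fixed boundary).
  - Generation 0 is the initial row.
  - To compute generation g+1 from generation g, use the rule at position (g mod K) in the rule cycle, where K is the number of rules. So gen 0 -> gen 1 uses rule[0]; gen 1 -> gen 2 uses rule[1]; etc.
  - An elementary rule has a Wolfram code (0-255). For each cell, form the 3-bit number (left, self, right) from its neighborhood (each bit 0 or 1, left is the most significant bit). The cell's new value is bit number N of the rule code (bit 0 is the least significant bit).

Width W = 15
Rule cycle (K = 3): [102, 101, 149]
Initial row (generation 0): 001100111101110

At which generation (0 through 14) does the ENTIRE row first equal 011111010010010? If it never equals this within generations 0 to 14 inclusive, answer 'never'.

Gen 0: 001100111101110
Gen 1 (rule 102): 010101000110010
Gen 2 (rule 101): 011111010010010
Gen 3 (rule 149): 001110011011011
Gen 4 (rule 102): 010010101101101
Gen 5 (rule 101): 010011110110111
Gen 6 (rule 149): 011001100000010
Gen 7 (rule 102): 101010100000110
Gen 8 (rule 101): 111111101110010
Gen 9 (rule 149): 011111000101011
Gen 10 (rule 102): 100001001111101
Gen 11 (rule 101): 101101000000111
Gen 12 (rule 149): 100001111110010
Gen 13 (rule 102): 100010000010110
Gen 14 (rule 101): 101010111011010

Answer: 2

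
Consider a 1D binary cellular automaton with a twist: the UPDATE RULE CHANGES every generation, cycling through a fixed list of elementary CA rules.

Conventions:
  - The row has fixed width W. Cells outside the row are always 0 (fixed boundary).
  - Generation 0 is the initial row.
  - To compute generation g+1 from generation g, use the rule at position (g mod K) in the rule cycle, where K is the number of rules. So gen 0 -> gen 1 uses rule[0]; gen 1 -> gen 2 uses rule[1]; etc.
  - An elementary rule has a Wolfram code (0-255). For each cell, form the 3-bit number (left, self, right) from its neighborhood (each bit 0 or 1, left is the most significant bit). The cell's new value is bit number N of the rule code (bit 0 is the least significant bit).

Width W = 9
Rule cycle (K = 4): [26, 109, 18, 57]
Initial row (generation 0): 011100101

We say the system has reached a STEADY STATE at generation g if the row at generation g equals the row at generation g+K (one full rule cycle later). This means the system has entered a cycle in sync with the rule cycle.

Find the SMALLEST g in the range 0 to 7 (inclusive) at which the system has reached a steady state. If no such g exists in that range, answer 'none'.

Answer: 7

Derivation:
Gen 0: 011100101
Gen 1 (rule 26): 110011000
Gen 2 (rule 109): 110011011
Gen 3 (rule 18): 001100000
Gen 4 (rule 57): 101011111
Gen 5 (rule 26): 000010000
Gen 6 (rule 109): 111010111
Gen 7 (rule 18): 000000000
Gen 8 (rule 57): 111111111
Gen 9 (rule 26): 100000000
Gen 10 (rule 109): 101111111
Gen 11 (rule 18): 000000000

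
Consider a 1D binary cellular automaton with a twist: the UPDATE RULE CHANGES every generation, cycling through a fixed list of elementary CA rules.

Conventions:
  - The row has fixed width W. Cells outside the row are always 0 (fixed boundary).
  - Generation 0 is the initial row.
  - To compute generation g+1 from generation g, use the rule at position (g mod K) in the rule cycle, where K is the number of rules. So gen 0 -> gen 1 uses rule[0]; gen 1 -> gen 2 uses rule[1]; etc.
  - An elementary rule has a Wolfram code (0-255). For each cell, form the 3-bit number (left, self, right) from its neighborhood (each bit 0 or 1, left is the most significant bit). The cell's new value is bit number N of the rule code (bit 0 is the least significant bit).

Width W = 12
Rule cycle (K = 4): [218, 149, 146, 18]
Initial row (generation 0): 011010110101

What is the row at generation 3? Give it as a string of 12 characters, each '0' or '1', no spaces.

Answer: 100001010110

Derivation:
Gen 0: 011010110101
Gen 1 (rule 218): 111000110000
Gen 2 (rule 149): 010110001111
Gen 3 (rule 146): 100001010110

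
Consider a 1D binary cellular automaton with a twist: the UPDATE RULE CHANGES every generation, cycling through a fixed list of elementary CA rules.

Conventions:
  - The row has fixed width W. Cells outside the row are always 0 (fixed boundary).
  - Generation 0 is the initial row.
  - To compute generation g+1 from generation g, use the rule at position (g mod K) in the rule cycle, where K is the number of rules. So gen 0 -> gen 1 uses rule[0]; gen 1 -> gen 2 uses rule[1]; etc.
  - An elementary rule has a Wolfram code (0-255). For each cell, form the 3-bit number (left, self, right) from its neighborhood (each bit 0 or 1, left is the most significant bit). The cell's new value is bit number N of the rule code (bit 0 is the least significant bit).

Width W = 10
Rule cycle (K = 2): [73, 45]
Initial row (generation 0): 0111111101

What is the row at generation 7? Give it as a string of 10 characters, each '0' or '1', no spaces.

Answer: 0010000001

Derivation:
Gen 0: 0111111101
Gen 1 (rule 73): 0100000100
Gen 2 (rule 45): 0101110101
Gen 3 (rule 73): 0001010000
Gen 4 (rule 45): 1101110111
Gen 5 (rule 73): 1101010101
Gen 6 (rule 45): 1011111111
Gen 7 (rule 73): 0010000001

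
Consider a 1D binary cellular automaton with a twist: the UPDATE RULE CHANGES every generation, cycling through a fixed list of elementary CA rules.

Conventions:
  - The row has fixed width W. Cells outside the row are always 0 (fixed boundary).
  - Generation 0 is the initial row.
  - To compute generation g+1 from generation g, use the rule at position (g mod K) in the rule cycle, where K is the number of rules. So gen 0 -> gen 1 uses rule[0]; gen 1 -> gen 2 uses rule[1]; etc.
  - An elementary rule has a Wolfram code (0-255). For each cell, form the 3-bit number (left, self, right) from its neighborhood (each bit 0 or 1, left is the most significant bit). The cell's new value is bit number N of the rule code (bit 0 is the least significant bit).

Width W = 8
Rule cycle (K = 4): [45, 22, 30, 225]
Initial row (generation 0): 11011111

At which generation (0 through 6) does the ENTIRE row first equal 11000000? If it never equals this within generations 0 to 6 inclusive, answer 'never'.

Answer: 6

Derivation:
Gen 0: 11011111
Gen 1 (rule 45): 10110000
Gen 2 (rule 22): 10001000
Gen 3 (rule 30): 11011100
Gen 4 (rule 225): 01101101
Gen 5 (rule 45): 01011011
Gen 6 (rule 22): 11000000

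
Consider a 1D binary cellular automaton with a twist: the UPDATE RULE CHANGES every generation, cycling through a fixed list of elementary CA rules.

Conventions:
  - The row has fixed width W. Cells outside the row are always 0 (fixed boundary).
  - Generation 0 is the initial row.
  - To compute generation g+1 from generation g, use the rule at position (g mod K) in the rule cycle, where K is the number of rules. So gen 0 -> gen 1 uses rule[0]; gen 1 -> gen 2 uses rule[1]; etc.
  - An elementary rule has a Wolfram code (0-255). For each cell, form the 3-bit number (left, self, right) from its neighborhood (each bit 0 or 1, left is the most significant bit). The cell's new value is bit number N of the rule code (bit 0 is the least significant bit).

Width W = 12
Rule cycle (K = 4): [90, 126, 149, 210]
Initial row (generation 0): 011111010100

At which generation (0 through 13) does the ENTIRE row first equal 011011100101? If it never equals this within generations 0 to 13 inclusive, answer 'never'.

Answer: never

Derivation:
Gen 0: 011111010100
Gen 1 (rule 90): 110001000010
Gen 2 (rule 126): 111011100111
Gen 3 (rule 149): 010001010010
Gen 4 (rule 210): 101010001101
Gen 5 (rule 90): 000001011100
Gen 6 (rule 126): 000011110110
Gen 7 (rule 149): 111001100001
Gen 8 (rule 210): 011110110010
Gen 9 (rule 90): 110010111101
Gen 10 (rule 126): 111111100111
Gen 11 (rule 149): 011111010010
Gen 12 (rule 210): 101111001101
Gen 13 (rule 90): 001001111100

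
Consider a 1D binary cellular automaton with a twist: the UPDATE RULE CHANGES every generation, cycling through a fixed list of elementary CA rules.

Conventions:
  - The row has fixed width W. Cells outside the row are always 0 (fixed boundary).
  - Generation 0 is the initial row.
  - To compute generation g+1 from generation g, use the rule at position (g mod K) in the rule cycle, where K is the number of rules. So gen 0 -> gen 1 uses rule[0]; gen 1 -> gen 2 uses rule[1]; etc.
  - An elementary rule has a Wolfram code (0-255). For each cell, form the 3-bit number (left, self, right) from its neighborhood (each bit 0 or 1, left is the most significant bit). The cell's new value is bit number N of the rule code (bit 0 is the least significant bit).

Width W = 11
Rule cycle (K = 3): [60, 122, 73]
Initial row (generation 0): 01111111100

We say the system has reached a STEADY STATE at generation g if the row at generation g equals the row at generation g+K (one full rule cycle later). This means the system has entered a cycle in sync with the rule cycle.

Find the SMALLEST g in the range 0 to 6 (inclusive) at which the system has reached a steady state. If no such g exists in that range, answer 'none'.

Gen 0: 01111111100
Gen 1 (rule 60): 01000000010
Gen 2 (rule 122): 10100000101
Gen 3 (rule 73): 00001110000
Gen 4 (rule 60): 00001001000
Gen 5 (rule 122): 00010110100
Gen 6 (rule 73): 11000110001
Gen 7 (rule 60): 10100101001
Gen 8 (rule 122): 01011010110
Gen 9 (rule 73): 00011000110

Answer: none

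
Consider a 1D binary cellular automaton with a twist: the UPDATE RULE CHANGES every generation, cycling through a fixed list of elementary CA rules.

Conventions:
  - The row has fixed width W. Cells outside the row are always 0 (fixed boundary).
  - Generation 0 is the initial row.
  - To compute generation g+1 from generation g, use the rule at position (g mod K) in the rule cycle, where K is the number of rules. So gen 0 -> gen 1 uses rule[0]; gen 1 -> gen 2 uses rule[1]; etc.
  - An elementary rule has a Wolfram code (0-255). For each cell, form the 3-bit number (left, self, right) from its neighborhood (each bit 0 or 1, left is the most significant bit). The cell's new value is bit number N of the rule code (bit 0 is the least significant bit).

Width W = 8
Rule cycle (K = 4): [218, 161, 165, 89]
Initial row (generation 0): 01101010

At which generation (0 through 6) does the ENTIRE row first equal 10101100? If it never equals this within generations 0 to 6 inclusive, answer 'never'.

Gen 0: 01101010
Gen 1 (rule 218): 11100001
Gen 2 (rule 161): 01001100
Gen 3 (rule 165): 01000001
Gen 4 (rule 89): 00111100
Gen 5 (rule 218): 01111110
Gen 6 (rule 161): 00111100

Answer: never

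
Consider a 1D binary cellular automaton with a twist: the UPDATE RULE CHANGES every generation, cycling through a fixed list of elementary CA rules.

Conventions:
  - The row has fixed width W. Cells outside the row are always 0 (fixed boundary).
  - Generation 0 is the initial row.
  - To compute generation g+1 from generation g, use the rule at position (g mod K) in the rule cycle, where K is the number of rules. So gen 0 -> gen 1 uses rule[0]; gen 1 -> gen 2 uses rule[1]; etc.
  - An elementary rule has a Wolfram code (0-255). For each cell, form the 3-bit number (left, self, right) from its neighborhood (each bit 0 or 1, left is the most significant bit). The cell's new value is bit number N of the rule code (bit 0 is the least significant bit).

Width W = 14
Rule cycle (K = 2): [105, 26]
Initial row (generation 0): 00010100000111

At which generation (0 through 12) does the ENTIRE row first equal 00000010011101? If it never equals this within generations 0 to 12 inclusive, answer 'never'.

Answer: never

Derivation:
Gen 0: 00010100000111
Gen 1 (rule 105): 11001001110101
Gen 2 (rule 26): 10110111000000
Gen 3 (rule 105): 01111101011111
Gen 4 (rule 26): 11000000010000
Gen 5 (rule 105): 11011111000111
Gen 6 (rule 26): 10010000101100
Gen 7 (rule 105): 00000110011101
Gen 8 (rule 26): 00001101110000
Gen 9 (rule 105): 11101111010111
Gen 10 (rule 26): 10001000000100
Gen 11 (rule 105): 00100011110001
Gen 12 (rule 26): 01010110001010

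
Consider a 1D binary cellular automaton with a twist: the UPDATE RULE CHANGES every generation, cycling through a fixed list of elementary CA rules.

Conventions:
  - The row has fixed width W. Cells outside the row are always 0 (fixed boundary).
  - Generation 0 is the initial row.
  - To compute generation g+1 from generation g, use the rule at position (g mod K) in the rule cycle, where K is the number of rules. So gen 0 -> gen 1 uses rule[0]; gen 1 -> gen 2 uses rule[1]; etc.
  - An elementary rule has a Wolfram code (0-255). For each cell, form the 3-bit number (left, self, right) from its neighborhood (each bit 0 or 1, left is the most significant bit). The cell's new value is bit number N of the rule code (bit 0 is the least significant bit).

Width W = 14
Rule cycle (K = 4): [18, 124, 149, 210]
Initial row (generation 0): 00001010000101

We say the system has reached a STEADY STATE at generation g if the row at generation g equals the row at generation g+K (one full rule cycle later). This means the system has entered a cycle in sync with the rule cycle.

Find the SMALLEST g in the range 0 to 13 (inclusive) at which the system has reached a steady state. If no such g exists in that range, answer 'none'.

Gen 0: 00001010000101
Gen 1 (rule 18): 00010001001000
Gen 2 (rule 124): 00011001101100
Gen 3 (rule 149): 11000100000011
Gen 4 (rule 210): 01101010000101
Gen 5 (rule 18): 10000001001000
Gen 6 (rule 124): 11000001101100
Gen 7 (rule 149): 00111100000011
Gen 8 (rule 210): 01011110000101
Gen 9 (rule 18): 10000001001000
Gen 10 (rule 124): 11000001101100
Gen 11 (rule 149): 00111100000011
Gen 12 (rule 210): 01011110000101
Gen 13 (rule 18): 10000001001000
Gen 14 (rule 124): 11000001101100
Gen 15 (rule 149): 00111100000011
Gen 16 (rule 210): 01011110000101
Gen 17 (rule 18): 10000001001000

Answer: 5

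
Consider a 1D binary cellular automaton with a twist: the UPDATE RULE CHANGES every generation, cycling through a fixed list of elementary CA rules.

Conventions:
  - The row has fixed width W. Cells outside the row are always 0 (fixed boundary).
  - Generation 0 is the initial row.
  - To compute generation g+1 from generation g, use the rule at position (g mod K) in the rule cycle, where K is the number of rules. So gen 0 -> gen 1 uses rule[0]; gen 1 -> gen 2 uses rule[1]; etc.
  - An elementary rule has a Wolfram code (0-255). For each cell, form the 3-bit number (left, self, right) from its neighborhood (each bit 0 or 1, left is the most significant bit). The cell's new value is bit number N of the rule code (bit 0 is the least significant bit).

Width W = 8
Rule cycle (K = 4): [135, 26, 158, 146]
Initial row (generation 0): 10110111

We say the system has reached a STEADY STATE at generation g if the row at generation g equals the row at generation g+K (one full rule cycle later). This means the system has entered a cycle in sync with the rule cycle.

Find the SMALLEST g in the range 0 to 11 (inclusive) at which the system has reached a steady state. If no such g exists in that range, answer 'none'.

Gen 0: 10110111
Gen 1 (rule 135): 10000010
Gen 2 (rule 26): 01000101
Gen 3 (rule 158): 11101101
Gen 4 (rule 146): 01000000
Gen 5 (rule 135): 11011111
Gen 6 (rule 26): 10010000
Gen 7 (rule 158): 11111000
Gen 8 (rule 146): 01110100
Gen 9 (rule 135): 10100101
Gen 10 (rule 26): 00011000
Gen 11 (rule 158): 00110100
Gen 12 (rule 146): 01000010
Gen 13 (rule 135): 11011110
Gen 14 (rule 26): 10010001
Gen 15 (rule 158): 11111011

Answer: none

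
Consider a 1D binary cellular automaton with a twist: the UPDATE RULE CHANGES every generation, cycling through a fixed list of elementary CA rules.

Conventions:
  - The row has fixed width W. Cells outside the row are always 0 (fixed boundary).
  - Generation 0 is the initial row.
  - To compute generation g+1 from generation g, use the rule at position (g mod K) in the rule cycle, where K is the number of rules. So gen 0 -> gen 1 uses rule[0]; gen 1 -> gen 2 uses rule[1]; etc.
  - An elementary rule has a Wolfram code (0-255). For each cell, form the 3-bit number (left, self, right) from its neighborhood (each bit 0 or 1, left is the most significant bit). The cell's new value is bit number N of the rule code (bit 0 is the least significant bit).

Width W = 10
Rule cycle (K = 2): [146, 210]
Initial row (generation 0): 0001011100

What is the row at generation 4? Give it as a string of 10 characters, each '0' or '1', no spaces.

Answer: 0100010001

Derivation:
Gen 0: 0001011100
Gen 1 (rule 146): 0010001010
Gen 2 (rule 210): 0101010001
Gen 3 (rule 146): 1000001010
Gen 4 (rule 210): 0100010001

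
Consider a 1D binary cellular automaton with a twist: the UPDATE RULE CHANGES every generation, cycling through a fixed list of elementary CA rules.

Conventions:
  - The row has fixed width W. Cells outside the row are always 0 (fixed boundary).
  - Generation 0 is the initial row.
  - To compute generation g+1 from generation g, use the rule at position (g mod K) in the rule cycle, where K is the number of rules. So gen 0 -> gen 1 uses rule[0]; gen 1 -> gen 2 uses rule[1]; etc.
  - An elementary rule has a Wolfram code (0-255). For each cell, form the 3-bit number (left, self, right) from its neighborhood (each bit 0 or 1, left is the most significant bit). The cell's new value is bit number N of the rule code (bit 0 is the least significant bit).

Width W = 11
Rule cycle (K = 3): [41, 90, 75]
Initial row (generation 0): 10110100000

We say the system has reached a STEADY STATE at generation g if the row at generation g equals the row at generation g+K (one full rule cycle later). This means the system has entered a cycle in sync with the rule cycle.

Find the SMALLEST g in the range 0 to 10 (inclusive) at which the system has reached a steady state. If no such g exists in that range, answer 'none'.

Gen 0: 10110100000
Gen 1 (rule 41): 01101001111
Gen 2 (rule 90): 11100111001
Gen 3 (rule 75): 10101101010
Gen 4 (rule 41): 01011010100
Gen 5 (rule 90): 10011000010
Gen 6 (rule 75): 00111011100
Gen 7 (rule 41): 10100110001
Gen 8 (rule 90): 00011111010
Gen 9 (rule 75): 11110001000
Gen 10 (rule 41): 10000100011
Gen 11 (rule 90): 01001010111
Gen 12 (rule 75): 10010000101
Gen 13 (rule 41): 00000110010

Answer: none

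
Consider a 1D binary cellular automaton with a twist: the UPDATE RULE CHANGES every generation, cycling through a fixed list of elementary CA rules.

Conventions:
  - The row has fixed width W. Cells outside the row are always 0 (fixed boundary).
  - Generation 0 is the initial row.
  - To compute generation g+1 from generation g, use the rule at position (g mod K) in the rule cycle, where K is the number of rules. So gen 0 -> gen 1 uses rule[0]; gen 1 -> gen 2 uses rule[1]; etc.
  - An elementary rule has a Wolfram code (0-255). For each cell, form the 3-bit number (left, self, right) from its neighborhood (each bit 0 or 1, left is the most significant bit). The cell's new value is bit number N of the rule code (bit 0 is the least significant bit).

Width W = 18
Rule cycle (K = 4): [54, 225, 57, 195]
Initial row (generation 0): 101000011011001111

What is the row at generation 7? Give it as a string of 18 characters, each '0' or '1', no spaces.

Answer: 010001100001010000

Derivation:
Gen 0: 101000011011001111
Gen 1 (rule 54): 111100100100110000
Gen 2 (rule 225): 011100000000010111
Gen 3 (rule 57): 010011111111001100
Gen 4 (rule 195): 100101111111010101
Gen 5 (rule 54): 111110000000111111
Gen 6 (rule 225): 011110111110011111
Gen 7 (rule 57): 010001100001010000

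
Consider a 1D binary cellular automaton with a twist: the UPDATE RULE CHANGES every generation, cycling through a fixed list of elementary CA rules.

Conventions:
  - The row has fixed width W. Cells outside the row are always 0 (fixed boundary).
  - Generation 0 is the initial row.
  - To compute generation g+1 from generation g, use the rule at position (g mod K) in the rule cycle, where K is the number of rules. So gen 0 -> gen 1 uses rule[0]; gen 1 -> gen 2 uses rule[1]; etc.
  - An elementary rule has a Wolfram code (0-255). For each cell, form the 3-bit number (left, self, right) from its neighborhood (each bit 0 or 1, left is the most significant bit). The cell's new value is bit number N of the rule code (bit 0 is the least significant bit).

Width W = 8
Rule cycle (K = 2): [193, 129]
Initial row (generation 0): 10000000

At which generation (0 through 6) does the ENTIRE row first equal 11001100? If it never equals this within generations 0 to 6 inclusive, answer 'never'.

Answer: never

Derivation:
Gen 0: 10000000
Gen 1 (rule 193): 00111111
Gen 2 (rule 129): 10011110
Gen 3 (rule 193): 00001110
Gen 4 (rule 129): 11100100
Gen 5 (rule 193): 01100001
Gen 6 (rule 129): 00001100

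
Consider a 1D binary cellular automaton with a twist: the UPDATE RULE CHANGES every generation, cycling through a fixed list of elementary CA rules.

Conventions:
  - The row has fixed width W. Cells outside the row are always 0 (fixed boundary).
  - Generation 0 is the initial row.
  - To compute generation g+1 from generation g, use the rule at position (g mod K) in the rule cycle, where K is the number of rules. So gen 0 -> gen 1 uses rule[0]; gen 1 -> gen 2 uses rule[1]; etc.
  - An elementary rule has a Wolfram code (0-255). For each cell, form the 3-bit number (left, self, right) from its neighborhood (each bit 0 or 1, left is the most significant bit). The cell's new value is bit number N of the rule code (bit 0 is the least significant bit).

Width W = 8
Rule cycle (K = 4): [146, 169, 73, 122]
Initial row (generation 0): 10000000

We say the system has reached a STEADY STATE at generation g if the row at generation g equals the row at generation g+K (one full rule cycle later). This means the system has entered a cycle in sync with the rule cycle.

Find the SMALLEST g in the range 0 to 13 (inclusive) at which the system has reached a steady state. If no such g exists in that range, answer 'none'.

Answer: 4

Derivation:
Gen 0: 10000000
Gen 1 (rule 146): 01000000
Gen 2 (rule 169): 00011111
Gen 3 (rule 73): 11010001
Gen 4 (rule 122): 11101010
Gen 5 (rule 146): 01000001
Gen 6 (rule 169): 00011100
Gen 7 (rule 73): 11010101
Gen 8 (rule 122): 11101010
Gen 9 (rule 146): 01000001
Gen 10 (rule 169): 00011100
Gen 11 (rule 73): 11010101
Gen 12 (rule 122): 11101010
Gen 13 (rule 146): 01000001
Gen 14 (rule 169): 00011100
Gen 15 (rule 73): 11010101
Gen 16 (rule 122): 11101010
Gen 17 (rule 146): 01000001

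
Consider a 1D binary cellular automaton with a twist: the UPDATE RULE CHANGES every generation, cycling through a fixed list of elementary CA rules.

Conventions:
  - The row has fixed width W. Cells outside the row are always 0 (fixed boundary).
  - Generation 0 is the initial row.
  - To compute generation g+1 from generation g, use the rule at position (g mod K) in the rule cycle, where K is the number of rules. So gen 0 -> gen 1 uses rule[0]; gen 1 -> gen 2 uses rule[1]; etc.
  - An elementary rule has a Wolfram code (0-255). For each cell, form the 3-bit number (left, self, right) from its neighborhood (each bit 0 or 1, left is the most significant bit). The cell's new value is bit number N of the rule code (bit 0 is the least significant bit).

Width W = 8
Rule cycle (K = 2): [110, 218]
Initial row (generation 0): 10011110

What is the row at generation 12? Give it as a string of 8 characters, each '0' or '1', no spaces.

Answer: 11110101

Derivation:
Gen 0: 10011110
Gen 1 (rule 110): 10110010
Gen 2 (rule 218): 00111101
Gen 3 (rule 110): 01100111
Gen 4 (rule 218): 11111111
Gen 5 (rule 110): 10000001
Gen 6 (rule 218): 01000010
Gen 7 (rule 110): 11000110
Gen 8 (rule 218): 11101111
Gen 9 (rule 110): 10111001
Gen 10 (rule 218): 00111110
Gen 11 (rule 110): 01100010
Gen 12 (rule 218): 11110101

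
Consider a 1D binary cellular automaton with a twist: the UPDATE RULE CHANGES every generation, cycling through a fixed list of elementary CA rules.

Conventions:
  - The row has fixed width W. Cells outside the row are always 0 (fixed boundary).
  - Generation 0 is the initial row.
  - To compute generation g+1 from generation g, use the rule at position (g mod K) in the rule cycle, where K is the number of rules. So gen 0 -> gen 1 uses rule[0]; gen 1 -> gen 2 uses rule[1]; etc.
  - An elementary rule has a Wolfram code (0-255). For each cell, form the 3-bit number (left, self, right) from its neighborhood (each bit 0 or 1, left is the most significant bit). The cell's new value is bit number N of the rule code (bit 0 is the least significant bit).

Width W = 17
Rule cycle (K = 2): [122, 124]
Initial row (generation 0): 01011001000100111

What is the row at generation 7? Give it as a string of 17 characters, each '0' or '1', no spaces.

Answer: 11100011011100001

Derivation:
Gen 0: 01011001000100111
Gen 1 (rule 122): 10111110101011101
Gen 2 (rule 124): 11100011111110111
Gen 3 (rule 122): 10110110000011101
Gen 4 (rule 124): 11111111000010111
Gen 5 (rule 122): 10000001100101101
Gen 6 (rule 124): 11000001110111111
Gen 7 (rule 122): 11100011011100001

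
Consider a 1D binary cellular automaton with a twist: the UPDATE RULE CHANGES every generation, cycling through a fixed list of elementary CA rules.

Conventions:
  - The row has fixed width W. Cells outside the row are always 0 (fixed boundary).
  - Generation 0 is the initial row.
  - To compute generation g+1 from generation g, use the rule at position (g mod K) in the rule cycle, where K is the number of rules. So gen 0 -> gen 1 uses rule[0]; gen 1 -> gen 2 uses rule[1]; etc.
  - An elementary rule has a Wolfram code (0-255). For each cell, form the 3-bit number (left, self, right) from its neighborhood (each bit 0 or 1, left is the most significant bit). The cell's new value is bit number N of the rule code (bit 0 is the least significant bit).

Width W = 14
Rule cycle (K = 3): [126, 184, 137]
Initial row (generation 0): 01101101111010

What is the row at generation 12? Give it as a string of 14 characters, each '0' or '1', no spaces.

Answer: 11000001100001

Derivation:
Gen 0: 01101101111010
Gen 1 (rule 126): 11111111001111
Gen 2 (rule 184): 11111110101110
Gen 3 (rule 137): 11111100001100
Gen 4 (rule 126): 10000110011110
Gen 5 (rule 184): 01000101011101
Gen 6 (rule 137): 00010000011000
Gen 7 (rule 126): 00111000111100
Gen 8 (rule 184): 00110100111010
Gen 9 (rule 137): 10100000110000
Gen 10 (rule 126): 11110001111000
Gen 11 (rule 184): 11101001110100
Gen 12 (rule 137): 11000001100001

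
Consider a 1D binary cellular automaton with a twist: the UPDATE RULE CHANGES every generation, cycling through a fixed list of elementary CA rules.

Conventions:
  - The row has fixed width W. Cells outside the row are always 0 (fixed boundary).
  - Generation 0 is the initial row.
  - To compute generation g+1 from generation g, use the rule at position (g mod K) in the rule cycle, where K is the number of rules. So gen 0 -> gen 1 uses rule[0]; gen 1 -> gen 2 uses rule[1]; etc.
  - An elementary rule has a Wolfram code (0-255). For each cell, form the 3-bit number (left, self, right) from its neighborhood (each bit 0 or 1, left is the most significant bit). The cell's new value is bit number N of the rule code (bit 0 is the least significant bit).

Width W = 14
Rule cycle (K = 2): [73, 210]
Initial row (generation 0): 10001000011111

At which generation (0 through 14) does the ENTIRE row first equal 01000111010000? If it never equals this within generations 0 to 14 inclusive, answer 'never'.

Gen 0: 10001000011111
Gen 1 (rule 73): 00100011010001
Gen 2 (rule 210): 01010101001010
Gen 3 (rule 73): 00000000000000
Gen 4 (rule 210): 00000000000000
Gen 5 (rule 73): 11111111111111
Gen 6 (rule 210): 01111111111111
Gen 7 (rule 73): 01000000000001
Gen 8 (rule 210): 10100000000010
Gen 9 (rule 73): 00001111111000
Gen 10 (rule 210): 00010111111100
Gen 11 (rule 73): 11000100000101
Gen 12 (rule 210): 01101010001000
Gen 13 (rule 73): 01100000100011
Gen 14 (rule 210): 10110001010101

Answer: never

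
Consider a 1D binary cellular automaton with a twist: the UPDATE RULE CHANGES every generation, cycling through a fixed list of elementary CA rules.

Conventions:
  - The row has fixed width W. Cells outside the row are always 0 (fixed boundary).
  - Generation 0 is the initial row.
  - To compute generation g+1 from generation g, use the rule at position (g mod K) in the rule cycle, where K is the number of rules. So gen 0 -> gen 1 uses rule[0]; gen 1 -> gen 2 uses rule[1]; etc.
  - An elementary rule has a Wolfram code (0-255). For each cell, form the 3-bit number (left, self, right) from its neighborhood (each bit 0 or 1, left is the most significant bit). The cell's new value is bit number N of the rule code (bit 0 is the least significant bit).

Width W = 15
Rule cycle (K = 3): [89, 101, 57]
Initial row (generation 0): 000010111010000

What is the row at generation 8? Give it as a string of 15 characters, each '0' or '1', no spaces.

Answer: 101001001111001

Derivation:
Gen 0: 000010111010000
Gen 1 (rule 89): 111000101001111
Gen 2 (rule 101): 001010111000001
Gen 3 (rule 57): 100101100111100
Gen 4 (rule 89): 010001110100111
Gen 5 (rule 101): 010100011100001
Gen 6 (rule 57): 001011010011100
Gen 7 (rule 89): 100011001010111
Gen 8 (rule 101): 101001001111001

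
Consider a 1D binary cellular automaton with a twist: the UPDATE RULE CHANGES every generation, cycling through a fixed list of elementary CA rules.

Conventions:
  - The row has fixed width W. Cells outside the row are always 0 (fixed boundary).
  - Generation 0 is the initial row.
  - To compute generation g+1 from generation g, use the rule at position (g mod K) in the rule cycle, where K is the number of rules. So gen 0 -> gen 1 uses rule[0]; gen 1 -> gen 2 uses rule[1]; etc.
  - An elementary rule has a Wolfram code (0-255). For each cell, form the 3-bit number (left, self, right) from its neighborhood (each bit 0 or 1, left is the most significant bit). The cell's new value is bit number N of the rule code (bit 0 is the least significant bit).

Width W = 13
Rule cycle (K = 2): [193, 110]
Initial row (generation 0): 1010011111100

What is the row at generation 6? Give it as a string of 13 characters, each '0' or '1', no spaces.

Gen 0: 1010011111100
Gen 1 (rule 193): 0000001111101
Gen 2 (rule 110): 0000011000111
Gen 3 (rule 193): 1111001010011
Gen 4 (rule 110): 1001011110111
Gen 5 (rule 193): 0000001110011
Gen 6 (rule 110): 0000011010111

Answer: 0000011010111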